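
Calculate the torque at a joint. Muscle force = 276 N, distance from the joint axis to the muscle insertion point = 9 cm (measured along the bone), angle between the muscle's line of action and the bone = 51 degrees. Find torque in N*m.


Torque = F * d * sin(theta)   (moment arm = d*sin(theta))
d = 9 cm = 0.09 m
Torque = 276 * 0.09 * sin(51)
Torque = 19.3 N*m


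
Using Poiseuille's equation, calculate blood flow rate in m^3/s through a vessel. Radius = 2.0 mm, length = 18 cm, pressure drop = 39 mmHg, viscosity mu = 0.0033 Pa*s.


Q = pi*r^4*dP / (8*mu*L)
r = 0.002 m, L = 0.18 m
dP = 39 mmHg = 5199.558 Pa
Q = 5.5000e-05 m^3/s


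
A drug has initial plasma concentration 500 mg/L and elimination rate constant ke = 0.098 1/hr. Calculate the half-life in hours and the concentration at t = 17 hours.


t_half = ln(2) / ke = 0.693147 / 0.098 = 7.073 hr
C(t) = C0 * exp(-ke*t) = 500 * exp(-0.098*17)
C(17) = 94.5 mg/L


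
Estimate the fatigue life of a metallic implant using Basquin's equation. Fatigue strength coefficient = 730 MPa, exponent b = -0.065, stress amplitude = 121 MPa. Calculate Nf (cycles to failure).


sigma_a = sigma_f' * (2Nf)^b
2Nf = (sigma_a/sigma_f')^(1/b)
2Nf = (121/730)^(1/-0.065)
2Nf = 1.0192227e+12
Nf = 5.0961e+11


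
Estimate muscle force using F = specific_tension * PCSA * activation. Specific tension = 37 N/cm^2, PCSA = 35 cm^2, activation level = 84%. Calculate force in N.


F = sigma * PCSA * activation
F = 37 * 35 * 0.84
F = 1088 N


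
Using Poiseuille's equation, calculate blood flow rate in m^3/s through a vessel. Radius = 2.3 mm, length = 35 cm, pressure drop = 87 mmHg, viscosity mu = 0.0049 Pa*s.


Q = pi*r^4*dP / (8*mu*L)
r = 0.0023 m, L = 0.35 m
dP = 87 mmHg = 11599.014 Pa
Q = 7.4324e-05 m^3/s


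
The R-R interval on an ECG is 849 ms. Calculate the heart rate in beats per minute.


HR = 60 / RR_interval(s)
RR = 849 ms = 0.849 s
HR = 60 / 0.849 = 70.67 bpm


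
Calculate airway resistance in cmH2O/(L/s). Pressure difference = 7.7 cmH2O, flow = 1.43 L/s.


R = dP / flow
R = 7.7 / 1.43
R = 5.385 cmH2O/(L/s)


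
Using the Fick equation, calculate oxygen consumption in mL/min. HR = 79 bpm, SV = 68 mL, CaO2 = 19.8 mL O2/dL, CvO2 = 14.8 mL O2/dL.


CO = HR*SV = 79*68/1000 = 5.372 L/min
a-v O2 diff = 19.8 - 14.8 = 5 mL/dL
VO2 = CO * (CaO2-CvO2) * 10 dL/L
VO2 = 5.372 * 5 * 10
VO2 = 268.6 mL/min


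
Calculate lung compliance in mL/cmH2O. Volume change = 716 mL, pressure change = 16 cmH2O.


C = dV / dP
C = 716 / 16
C = 44.75 mL/cmH2O


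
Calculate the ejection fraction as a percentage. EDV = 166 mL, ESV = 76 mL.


SV = EDV - ESV = 166 - 76 = 90 mL
EF = SV/EDV * 100 = 90/166 * 100
EF = 54.22%


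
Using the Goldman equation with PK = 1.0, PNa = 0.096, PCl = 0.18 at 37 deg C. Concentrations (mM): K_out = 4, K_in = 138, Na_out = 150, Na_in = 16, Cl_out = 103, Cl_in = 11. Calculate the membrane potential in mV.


Vm = (RT/F)*ln((PK*Ko + PNa*Nao + PCl*Cli)/(PK*Ki + PNa*Nai + PCl*Clo))
Numer = 20.38, Denom = 158.076
Vm = -54.75 mV


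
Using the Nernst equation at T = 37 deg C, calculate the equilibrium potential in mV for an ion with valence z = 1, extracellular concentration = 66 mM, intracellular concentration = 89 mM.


E = (RT/(zF)) * ln(C_out/C_in)
T = 37 + 273.15 = 310.15 K
E = (8.314 * 310.15 / (1 * 96485)) * ln(66/89)
E = -7.99 mV


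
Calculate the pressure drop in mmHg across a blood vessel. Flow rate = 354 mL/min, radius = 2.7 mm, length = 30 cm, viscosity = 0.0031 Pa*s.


dP = 8*mu*L*Q / (pi*r^4)
Q = 354 mL/min = 5.9e-06 m^3/s
dP = 262.918 Pa = 262.918 / 133.322 mmHg = 1.972 mmHg


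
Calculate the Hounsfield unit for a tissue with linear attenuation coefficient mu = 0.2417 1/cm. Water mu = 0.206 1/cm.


HU = ((mu_tissue - mu_water) / mu_water) * 1000
HU = ((0.2417 - 0.206) / 0.206) * 1000
HU = 173.3


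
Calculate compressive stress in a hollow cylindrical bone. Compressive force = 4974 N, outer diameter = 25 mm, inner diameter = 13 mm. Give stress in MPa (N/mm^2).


A = pi*(r_o^2 - r_i^2)
r_o = 12.5 mm, r_i = 6.5 mm
A = 358.142 mm^2
sigma = F/A = 4974 / 358.142
sigma = 13.89 MPa


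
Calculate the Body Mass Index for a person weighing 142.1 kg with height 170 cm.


BMI = weight / height^2
height = 170 cm = 1.7 m
BMI = 142.1 / 1.7^2
BMI = 49.17 kg/m^2


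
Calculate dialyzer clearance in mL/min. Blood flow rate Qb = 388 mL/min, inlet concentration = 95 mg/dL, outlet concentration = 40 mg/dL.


K = Qb * (Cb_in - Cb_out) / Cb_in
K = 388 * (95 - 40) / 95
K = 224.6 mL/min


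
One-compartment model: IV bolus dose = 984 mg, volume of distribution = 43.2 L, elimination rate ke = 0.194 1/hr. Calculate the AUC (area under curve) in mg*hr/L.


C0 = Dose/Vd = 984/43.2 = 22.7778 mg/L
AUC = C0/ke = 22.7778/0.194
AUC = 117.4 mg*hr/L


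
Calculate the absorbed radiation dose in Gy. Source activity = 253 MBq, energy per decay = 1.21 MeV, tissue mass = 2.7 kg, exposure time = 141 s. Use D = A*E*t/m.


A = 253 MBq = 2.5300e+08 Bq
E = 1.21 MeV = 1.93842e-13 J
D = A*E*t/m = 2.5300e+08*1.93842e-13*141/2.7
D = 0.002561 Gy


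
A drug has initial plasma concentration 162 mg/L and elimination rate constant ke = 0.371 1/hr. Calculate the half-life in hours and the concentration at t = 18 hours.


t_half = ln(2) / ke = 0.693147 / 0.371 = 1.868 hr
C(t) = C0 * exp(-ke*t) = 162 * exp(-0.371*18)
C(18) = 0.2038 mg/L


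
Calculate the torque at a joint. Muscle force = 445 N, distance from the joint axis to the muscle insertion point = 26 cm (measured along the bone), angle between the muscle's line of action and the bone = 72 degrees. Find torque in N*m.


Torque = F * d * sin(theta)   (moment arm = d*sin(theta))
d = 26 cm = 0.26 m
Torque = 445 * 0.26 * sin(72)
Torque = 110 N*m


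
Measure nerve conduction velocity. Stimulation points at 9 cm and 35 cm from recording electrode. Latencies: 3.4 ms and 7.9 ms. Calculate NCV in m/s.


Distance = (35 - 9) / 100 = 0.26 m
dt = (7.9 - 3.4) / 1000 = 0.0045 s
NCV = dist / dt = 57.78 m/s


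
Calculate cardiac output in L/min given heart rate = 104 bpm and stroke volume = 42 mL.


CO = HR * SV
CO = 104 * 42 / 1000
CO = 4.368 L/min


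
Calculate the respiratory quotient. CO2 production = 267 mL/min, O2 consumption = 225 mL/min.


RQ = VCO2 / VO2
RQ = 267 / 225
RQ = 1.187


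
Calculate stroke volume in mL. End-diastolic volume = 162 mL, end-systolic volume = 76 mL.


SV = EDV - ESV
SV = 162 - 76
SV = 86 mL


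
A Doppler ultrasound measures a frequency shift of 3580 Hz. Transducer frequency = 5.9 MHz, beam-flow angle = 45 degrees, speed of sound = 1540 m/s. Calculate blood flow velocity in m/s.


v = fd * c / (2 * f0 * cos(theta))
v = 3580 * 1540 / (2 * 5.9000e+06 * cos(45))
v = 0.6607 m/s


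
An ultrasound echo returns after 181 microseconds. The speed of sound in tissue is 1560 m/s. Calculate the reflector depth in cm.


depth = c * t / 2
t = 181 us = 1.8100e-04 s
depth = 1560 * 1.8100e-04 / 2
depth = 0.14118 m = 14.118 cm


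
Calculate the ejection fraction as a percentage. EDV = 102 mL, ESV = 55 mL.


SV = EDV - ESV = 102 - 55 = 47 mL
EF = SV/EDV * 100 = 47/102 * 100
EF = 46.08%


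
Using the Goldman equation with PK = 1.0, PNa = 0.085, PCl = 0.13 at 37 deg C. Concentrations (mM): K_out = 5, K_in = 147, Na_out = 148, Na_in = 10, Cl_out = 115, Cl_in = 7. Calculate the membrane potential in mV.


Vm = (RT/F)*ln((PK*Ko + PNa*Nao + PCl*Cli)/(PK*Ki + PNa*Nai + PCl*Clo))
Numer = 18.49, Denom = 162.8
Vm = -58.14 mV


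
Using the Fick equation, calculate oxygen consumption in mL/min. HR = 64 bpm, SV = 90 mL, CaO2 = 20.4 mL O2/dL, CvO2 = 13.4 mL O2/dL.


CO = HR*SV = 64*90/1000 = 5.76 L/min
a-v O2 diff = 20.4 - 13.4 = 7 mL/dL
VO2 = CO * (CaO2-CvO2) * 10 dL/L
VO2 = 5.76 * 7 * 10
VO2 = 403.2 mL/min


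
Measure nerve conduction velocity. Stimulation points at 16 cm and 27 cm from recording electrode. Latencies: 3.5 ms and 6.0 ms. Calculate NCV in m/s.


Distance = (27 - 16) / 100 = 0.11 m
dt = (6.0 - 3.5) / 1000 = 0.0025 s
NCV = dist / dt = 44 m/s


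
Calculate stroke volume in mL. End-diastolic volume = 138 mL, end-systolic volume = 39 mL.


SV = EDV - ESV
SV = 138 - 39
SV = 99 mL


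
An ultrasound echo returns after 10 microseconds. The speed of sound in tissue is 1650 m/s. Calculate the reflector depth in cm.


depth = c * t / 2
t = 10 us = 1.0000e-05 s
depth = 1650 * 1.0000e-05 / 2
depth = 0.00825 m = 0.825 cm


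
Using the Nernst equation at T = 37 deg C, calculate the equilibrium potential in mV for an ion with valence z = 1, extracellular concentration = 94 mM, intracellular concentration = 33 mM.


E = (RT/(zF)) * ln(C_out/C_in)
T = 37 + 273.15 = 310.15 K
E = (8.314 * 310.15 / (1 * 96485)) * ln(94/33)
E = 27.98 mV


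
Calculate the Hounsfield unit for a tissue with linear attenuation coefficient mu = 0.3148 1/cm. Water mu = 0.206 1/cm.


HU = ((mu_tissue - mu_water) / mu_water) * 1000
HU = ((0.3148 - 0.206) / 0.206) * 1000
HU = 528.2


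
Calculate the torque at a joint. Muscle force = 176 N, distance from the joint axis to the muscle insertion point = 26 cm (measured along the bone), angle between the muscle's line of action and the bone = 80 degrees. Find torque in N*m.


Torque = F * d * sin(theta)   (moment arm = d*sin(theta))
d = 26 cm = 0.26 m
Torque = 176 * 0.26 * sin(80)
Torque = 45.06 N*m


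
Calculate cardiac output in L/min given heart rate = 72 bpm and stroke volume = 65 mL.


CO = HR * SV
CO = 72 * 65 / 1000
CO = 4.68 L/min


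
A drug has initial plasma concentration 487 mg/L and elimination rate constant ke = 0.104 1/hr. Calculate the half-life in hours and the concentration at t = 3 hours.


t_half = ln(2) / ke = 0.693147 / 0.104 = 6.665 hr
C(t) = C0 * exp(-ke*t) = 487 * exp(-0.104*3)
C(3) = 356.5 mg/L


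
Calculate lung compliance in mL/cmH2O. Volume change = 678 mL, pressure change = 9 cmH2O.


C = dV / dP
C = 678 / 9
C = 75.33 mL/cmH2O


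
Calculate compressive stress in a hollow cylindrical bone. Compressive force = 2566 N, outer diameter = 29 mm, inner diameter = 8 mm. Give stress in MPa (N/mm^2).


A = pi*(r_o^2 - r_i^2)
r_o = 14.5 mm, r_i = 4 mm
A = 610.254 mm^2
sigma = F/A = 2566 / 610.254
sigma = 4.205 MPa


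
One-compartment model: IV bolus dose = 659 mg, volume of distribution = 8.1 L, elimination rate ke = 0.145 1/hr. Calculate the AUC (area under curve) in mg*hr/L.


C0 = Dose/Vd = 659/8.1 = 81.358 mg/L
AUC = C0/ke = 81.358/0.145
AUC = 561.1 mg*hr/L


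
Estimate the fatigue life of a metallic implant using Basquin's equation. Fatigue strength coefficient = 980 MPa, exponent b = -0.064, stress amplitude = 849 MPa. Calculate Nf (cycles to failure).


sigma_a = sigma_f' * (2Nf)^b
2Nf = (sigma_a/sigma_f')^(1/b)
2Nf = (849/980)^(1/-0.064)
2Nf = 9.4129288
Nf = 4.706


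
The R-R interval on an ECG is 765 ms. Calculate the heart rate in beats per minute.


HR = 60 / RR_interval(s)
RR = 765 ms = 0.765 s
HR = 60 / 0.765 = 78.43 bpm


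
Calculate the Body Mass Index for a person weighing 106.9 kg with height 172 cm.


BMI = weight / height^2
height = 172 cm = 1.72 m
BMI = 106.9 / 1.72^2
BMI = 36.13 kg/m^2


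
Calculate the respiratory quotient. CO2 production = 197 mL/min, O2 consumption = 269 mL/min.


RQ = VCO2 / VO2
RQ = 197 / 269
RQ = 0.7323


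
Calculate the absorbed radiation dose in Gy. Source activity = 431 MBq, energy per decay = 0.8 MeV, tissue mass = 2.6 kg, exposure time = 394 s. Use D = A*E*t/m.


A = 431 MBq = 4.3100e+08 Bq
E = 0.8 MeV = 1.2816e-13 J
D = A*E*t/m = 4.3100e+08*1.2816e-13*394/2.6
D = 0.008371 Gy


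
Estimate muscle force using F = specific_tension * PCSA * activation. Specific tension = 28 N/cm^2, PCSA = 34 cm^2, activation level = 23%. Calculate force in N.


F = sigma * PCSA * activation
F = 28 * 34 * 0.23
F = 219 N


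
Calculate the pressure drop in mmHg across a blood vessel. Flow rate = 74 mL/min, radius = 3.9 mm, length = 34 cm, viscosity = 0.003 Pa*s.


dP = 8*mu*L*Q / (pi*r^4)
Q = 74 mL/min = 1.23333e-06 m^3/s
dP = 13.8472 Pa = 13.8472 / 133.322 mmHg = 0.1039 mmHg


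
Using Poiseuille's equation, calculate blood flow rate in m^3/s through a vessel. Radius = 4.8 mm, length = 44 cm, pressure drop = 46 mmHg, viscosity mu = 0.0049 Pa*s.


Q = pi*r^4*dP / (8*mu*L)
r = 0.0048 m, L = 0.44 m
dP = 46 mmHg = 6132.812 Pa
Q = 5.9297e-04 m^3/s


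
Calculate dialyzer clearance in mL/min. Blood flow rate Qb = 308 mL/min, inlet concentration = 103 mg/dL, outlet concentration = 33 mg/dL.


K = Qb * (Cb_in - Cb_out) / Cb_in
K = 308 * (103 - 33) / 103
K = 209.3 mL/min


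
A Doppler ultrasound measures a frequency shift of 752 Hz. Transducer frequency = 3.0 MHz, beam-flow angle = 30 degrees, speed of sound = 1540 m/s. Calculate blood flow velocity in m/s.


v = fd * c / (2 * f0 * cos(theta))
v = 752 * 1540 / (2 * 3.0000e+06 * cos(30))
v = 0.2229 m/s


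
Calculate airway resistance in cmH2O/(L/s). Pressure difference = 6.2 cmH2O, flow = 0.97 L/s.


R = dP / flow
R = 6.2 / 0.97
R = 6.392 cmH2O/(L/s)


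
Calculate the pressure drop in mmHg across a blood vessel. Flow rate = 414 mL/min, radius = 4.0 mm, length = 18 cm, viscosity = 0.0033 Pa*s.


dP = 8*mu*L*Q / (pi*r^4)
Q = 414 mL/min = 6.9e-06 m^3/s
dP = 40.7695 Pa = 40.7695 / 133.322 mmHg = 0.3058 mmHg


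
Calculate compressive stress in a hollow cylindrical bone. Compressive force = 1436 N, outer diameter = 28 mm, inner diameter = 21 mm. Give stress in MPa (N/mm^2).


A = pi*(r_o^2 - r_i^2)
r_o = 14 mm, r_i = 10.5 mm
A = 269.392 mm^2
sigma = F/A = 1436 / 269.392
sigma = 5.331 MPa


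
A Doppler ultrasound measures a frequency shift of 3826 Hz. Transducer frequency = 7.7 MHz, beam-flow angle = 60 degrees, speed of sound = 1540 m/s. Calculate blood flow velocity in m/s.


v = fd * c / (2 * f0 * cos(theta))
v = 3826 * 1540 / (2 * 7.7000e+06 * cos(60))
v = 0.7652 m/s


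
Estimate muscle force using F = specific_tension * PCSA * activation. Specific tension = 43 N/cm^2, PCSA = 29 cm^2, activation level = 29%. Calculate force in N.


F = sigma * PCSA * activation
F = 43 * 29 * 0.29
F = 361.6 N


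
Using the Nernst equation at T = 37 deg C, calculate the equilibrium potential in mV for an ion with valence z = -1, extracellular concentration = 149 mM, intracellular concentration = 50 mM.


E = (RT/(zF)) * ln(C_out/C_in)
T = 37 + 273.15 = 310.15 K
E = (8.314 * 310.15 / (-1 * 96485)) * ln(149/50)
E = -29.18 mV


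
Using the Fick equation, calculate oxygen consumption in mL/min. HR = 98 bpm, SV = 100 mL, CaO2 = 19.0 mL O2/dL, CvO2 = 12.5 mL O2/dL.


CO = HR*SV = 98*100/1000 = 9.8 L/min
a-v O2 diff = 19.0 - 12.5 = 6.5 mL/dL
VO2 = CO * (CaO2-CvO2) * 10 dL/L
VO2 = 9.8 * 6.5 * 10
VO2 = 637 mL/min


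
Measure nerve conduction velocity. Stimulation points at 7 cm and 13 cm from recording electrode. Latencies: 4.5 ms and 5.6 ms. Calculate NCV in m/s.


Distance = (13 - 7) / 100 = 0.06 m
dt = (5.6 - 4.5) / 1000 = 0.0011 s
NCV = dist / dt = 54.55 m/s


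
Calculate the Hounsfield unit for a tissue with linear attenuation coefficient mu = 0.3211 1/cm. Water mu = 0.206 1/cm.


HU = ((mu_tissue - mu_water) / mu_water) * 1000
HU = ((0.3211 - 0.206) / 0.206) * 1000
HU = 558.7


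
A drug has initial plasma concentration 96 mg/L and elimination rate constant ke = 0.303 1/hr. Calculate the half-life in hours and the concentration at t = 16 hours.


t_half = ln(2) / ke = 0.693147 / 0.303 = 2.288 hr
C(t) = C0 * exp(-ke*t) = 96 * exp(-0.303*16)
C(16) = 0.753 mg/L


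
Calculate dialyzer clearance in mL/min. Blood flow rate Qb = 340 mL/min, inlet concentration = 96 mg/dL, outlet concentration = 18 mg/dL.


K = Qb * (Cb_in - Cb_out) / Cb_in
K = 340 * (96 - 18) / 96
K = 276.2 mL/min


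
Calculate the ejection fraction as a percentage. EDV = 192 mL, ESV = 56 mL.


SV = EDV - ESV = 192 - 56 = 136 mL
EF = SV/EDV * 100 = 136/192 * 100
EF = 70.83%


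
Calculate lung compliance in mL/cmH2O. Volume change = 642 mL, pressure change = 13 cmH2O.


C = dV / dP
C = 642 / 13
C = 49.38 mL/cmH2O


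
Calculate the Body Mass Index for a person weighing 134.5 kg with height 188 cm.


BMI = weight / height^2
height = 188 cm = 1.88 m
BMI = 134.5 / 1.88^2
BMI = 38.05 kg/m^2


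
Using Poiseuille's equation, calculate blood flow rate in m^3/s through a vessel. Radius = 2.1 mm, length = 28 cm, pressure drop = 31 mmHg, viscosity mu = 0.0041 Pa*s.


Q = pi*r^4*dP / (8*mu*L)
r = 0.0021 m, L = 0.28 m
dP = 31 mmHg = 4132.982 Pa
Q = 2.7495e-05 m^3/s


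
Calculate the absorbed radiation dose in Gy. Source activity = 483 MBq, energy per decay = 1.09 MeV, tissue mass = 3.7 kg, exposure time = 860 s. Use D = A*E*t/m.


A = 483 MBq = 4.8300e+08 Bq
E = 1.09 MeV = 1.74618e-13 J
D = A*E*t/m = 4.8300e+08*1.74618e-13*860/3.7
D = 0.0196 Gy


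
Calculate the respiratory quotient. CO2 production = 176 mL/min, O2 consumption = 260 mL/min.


RQ = VCO2 / VO2
RQ = 176 / 260
RQ = 0.6769


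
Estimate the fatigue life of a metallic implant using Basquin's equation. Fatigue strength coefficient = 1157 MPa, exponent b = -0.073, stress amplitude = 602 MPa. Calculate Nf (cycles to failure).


sigma_a = sigma_f' * (2Nf)^b
2Nf = (sigma_a/sigma_f')^(1/b)
2Nf = (602/1157)^(1/-0.073)
2Nf = 7705.599
Nf = 3853


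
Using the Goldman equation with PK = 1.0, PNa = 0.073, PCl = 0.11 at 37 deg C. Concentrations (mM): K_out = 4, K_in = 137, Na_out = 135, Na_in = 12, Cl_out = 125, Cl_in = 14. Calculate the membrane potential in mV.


Vm = (RT/F)*ln((PK*Ko + PNa*Nao + PCl*Cli)/(PK*Ki + PNa*Nai + PCl*Clo))
Numer = 15.395, Denom = 151.626
Vm = -61.13 mV


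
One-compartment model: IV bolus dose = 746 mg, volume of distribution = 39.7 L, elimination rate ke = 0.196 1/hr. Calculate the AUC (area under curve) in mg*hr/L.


C0 = Dose/Vd = 746/39.7 = 18.7909 mg/L
AUC = C0/ke = 18.7909/0.196
AUC = 95.87 mg*hr/L


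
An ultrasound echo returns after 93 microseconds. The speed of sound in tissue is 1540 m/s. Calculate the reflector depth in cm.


depth = c * t / 2
t = 93 us = 9.3000e-05 s
depth = 1540 * 9.3000e-05 / 2
depth = 0.07161 m = 7.161 cm


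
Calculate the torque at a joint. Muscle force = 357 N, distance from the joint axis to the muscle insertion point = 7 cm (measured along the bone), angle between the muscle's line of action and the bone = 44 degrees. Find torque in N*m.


Torque = F * d * sin(theta)   (moment arm = d*sin(theta))
d = 7 cm = 0.07 m
Torque = 357 * 0.07 * sin(44)
Torque = 17.36 N*m


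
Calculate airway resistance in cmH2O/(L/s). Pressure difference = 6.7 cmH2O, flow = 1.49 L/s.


R = dP / flow
R = 6.7 / 1.49
R = 4.497 cmH2O/(L/s)


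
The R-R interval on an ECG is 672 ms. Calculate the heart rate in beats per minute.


HR = 60 / RR_interval(s)
RR = 672 ms = 0.672 s
HR = 60 / 0.672 = 89.29 bpm


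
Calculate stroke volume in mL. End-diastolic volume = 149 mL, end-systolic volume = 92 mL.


SV = EDV - ESV
SV = 149 - 92
SV = 57 mL


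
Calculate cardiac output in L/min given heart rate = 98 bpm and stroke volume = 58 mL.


CO = HR * SV
CO = 98 * 58 / 1000
CO = 5.684 L/min


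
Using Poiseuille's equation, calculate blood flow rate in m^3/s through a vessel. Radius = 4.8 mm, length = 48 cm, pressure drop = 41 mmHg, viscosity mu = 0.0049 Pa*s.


Q = pi*r^4*dP / (8*mu*L)
r = 0.0048 m, L = 0.48 m
dP = 41 mmHg = 5466.202 Pa
Q = 4.8448e-04 m^3/s


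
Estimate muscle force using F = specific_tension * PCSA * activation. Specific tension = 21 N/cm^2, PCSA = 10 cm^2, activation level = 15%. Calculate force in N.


F = sigma * PCSA * activation
F = 21 * 10 * 0.15
F = 31.5 N


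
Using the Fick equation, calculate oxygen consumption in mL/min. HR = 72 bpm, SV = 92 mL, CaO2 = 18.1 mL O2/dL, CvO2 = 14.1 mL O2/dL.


CO = HR*SV = 72*92/1000 = 6.624 L/min
a-v O2 diff = 18.1 - 14.1 = 4 mL/dL
VO2 = CO * (CaO2-CvO2) * 10 dL/L
VO2 = 6.624 * 4 * 10
VO2 = 265 mL/min


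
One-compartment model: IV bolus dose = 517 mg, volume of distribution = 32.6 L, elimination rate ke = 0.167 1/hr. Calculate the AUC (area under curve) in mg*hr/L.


C0 = Dose/Vd = 517/32.6 = 15.8589 mg/L
AUC = C0/ke = 15.8589/0.167
AUC = 94.96 mg*hr/L


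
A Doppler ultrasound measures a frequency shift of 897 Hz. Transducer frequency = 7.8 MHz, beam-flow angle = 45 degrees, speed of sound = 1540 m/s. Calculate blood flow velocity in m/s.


v = fd * c / (2 * f0 * cos(theta))
v = 897 * 1540 / (2 * 7.8000e+06 * cos(45))
v = 0.1252 m/s


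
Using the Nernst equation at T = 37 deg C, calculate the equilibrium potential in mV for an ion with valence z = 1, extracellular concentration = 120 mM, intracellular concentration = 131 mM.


E = (RT/(zF)) * ln(C_out/C_in)
T = 37 + 273.15 = 310.15 K
E = (8.314 * 310.15 / (1 * 96485)) * ln(120/131)
E = -2.344 mV


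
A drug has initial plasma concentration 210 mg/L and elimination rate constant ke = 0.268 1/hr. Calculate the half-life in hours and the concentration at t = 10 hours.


t_half = ln(2) / ke = 0.693147 / 0.268 = 2.586 hr
C(t) = C0 * exp(-ke*t) = 210 * exp(-0.268*10)
C(10) = 14.4 mg/L


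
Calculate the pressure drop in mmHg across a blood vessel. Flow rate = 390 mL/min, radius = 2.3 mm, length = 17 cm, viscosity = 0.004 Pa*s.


dP = 8*mu*L*Q / (pi*r^4)
Q = 390 mL/min = 6.5e-06 m^3/s
dP = 402.208 Pa = 402.208 / 133.322 mmHg = 3.017 mmHg


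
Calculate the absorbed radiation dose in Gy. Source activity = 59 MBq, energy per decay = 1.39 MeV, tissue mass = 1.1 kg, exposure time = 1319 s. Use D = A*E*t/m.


A = 59 MBq = 5.9000e+07 Bq
E = 1.39 MeV = 2.22678e-13 J
D = A*E*t/m = 5.9000e+07*2.22678e-13*1319/1.1
D = 0.01575 Gy


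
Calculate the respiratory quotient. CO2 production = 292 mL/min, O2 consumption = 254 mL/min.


RQ = VCO2 / VO2
RQ = 292 / 254
RQ = 1.15


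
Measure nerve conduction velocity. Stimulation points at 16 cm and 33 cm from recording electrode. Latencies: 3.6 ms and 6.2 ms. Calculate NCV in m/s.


Distance = (33 - 16) / 100 = 0.17 m
dt = (6.2 - 3.6) / 1000 = 0.0026 s
NCV = dist / dt = 65.38 m/s


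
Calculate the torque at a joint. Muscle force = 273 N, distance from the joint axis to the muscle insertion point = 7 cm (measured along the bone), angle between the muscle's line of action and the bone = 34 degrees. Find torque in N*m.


Torque = F * d * sin(theta)   (moment arm = d*sin(theta))
d = 7 cm = 0.07 m
Torque = 273 * 0.07 * sin(34)
Torque = 10.69 N*m


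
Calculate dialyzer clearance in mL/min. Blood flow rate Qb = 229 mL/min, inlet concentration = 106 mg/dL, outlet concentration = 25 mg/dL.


K = Qb * (Cb_in - Cb_out) / Cb_in
K = 229 * (106 - 25) / 106
K = 175 mL/min


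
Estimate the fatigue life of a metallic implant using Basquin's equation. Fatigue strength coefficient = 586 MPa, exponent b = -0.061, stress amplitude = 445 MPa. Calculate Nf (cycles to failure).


sigma_a = sigma_f' * (2Nf)^b
2Nf = (sigma_a/sigma_f')^(1/b)
2Nf = (445/586)^(1/-0.061)
2Nf = 91.12402
Nf = 45.56


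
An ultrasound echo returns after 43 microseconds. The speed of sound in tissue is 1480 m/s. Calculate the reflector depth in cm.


depth = c * t / 2
t = 43 us = 4.3000e-05 s
depth = 1480 * 4.3000e-05 / 2
depth = 0.03182 m = 3.182 cm


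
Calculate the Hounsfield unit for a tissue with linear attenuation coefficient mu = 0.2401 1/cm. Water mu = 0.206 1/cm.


HU = ((mu_tissue - mu_water) / mu_water) * 1000
HU = ((0.2401 - 0.206) / 0.206) * 1000
HU = 165.5


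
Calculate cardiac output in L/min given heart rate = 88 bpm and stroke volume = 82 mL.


CO = HR * SV
CO = 88 * 82 / 1000
CO = 7.216 L/min


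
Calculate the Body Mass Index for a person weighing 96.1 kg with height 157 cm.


BMI = weight / height^2
height = 157 cm = 1.57 m
BMI = 96.1 / 1.57^2
BMI = 38.99 kg/m^2


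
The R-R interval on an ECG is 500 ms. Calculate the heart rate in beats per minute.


HR = 60 / RR_interval(s)
RR = 500 ms = 0.5 s
HR = 60 / 0.5 = 120 bpm


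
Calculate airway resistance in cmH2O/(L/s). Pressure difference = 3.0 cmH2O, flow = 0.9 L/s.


R = dP / flow
R = 3.0 / 0.9
R = 3.333 cmH2O/(L/s)


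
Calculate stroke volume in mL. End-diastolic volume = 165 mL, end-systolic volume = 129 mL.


SV = EDV - ESV
SV = 165 - 129
SV = 36 mL


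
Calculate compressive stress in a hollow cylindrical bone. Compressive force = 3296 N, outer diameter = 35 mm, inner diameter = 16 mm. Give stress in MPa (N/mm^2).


A = pi*(r_o^2 - r_i^2)
r_o = 17.5 mm, r_i = 8 mm
A = 761.051 mm^2
sigma = F/A = 3296 / 761.051
sigma = 4.331 MPa


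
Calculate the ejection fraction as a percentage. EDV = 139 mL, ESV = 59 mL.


SV = EDV - ESV = 139 - 59 = 80 mL
EF = SV/EDV * 100 = 80/139 * 100
EF = 57.55%


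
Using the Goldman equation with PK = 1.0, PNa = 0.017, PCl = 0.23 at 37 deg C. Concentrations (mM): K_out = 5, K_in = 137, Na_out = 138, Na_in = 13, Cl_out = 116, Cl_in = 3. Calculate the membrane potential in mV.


Vm = (RT/F)*ln((PK*Ko + PNa*Nao + PCl*Cli)/(PK*Ki + PNa*Nai + PCl*Clo))
Numer = 8.036, Denom = 163.901
Vm = -80.59 mV


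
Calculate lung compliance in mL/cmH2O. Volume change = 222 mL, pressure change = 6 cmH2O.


C = dV / dP
C = 222 / 6
C = 37 mL/cmH2O


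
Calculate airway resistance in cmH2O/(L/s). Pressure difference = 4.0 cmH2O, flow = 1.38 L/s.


R = dP / flow
R = 4.0 / 1.38
R = 2.899 cmH2O/(L/s)


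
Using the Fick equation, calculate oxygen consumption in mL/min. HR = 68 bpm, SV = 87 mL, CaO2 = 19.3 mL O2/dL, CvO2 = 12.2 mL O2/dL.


CO = HR*SV = 68*87/1000 = 5.916 L/min
a-v O2 diff = 19.3 - 12.2 = 7.1 mL/dL
VO2 = CO * (CaO2-CvO2) * 10 dL/L
VO2 = 5.916 * 7.1 * 10
VO2 = 420 mL/min


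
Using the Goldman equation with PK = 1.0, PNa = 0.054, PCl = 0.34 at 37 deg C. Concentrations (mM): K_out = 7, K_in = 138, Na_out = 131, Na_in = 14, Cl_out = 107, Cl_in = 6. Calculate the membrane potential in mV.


Vm = (RT/F)*ln((PK*Ko + PNa*Nao + PCl*Cli)/(PK*Ki + PNa*Nai + PCl*Clo))
Numer = 16.114, Denom = 175.136
Vm = -63.76 mV


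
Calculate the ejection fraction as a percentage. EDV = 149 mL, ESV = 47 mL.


SV = EDV - ESV = 149 - 47 = 102 mL
EF = SV/EDV * 100 = 102/149 * 100
EF = 68.46%


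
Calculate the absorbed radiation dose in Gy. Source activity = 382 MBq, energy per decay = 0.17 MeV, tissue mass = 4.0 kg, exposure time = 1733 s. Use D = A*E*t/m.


A = 382 MBq = 3.8200e+08 Bq
E = 0.17 MeV = 2.7234e-14 J
D = A*E*t/m = 3.8200e+08*2.7234e-14*1733/4.0
D = 0.004507 Gy


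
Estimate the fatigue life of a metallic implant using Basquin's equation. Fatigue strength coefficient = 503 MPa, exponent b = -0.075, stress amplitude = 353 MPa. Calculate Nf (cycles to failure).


sigma_a = sigma_f' * (2Nf)^b
2Nf = (sigma_a/sigma_f')^(1/b)
2Nf = (353/503)^(1/-0.075)
2Nf = 112.35103
Nf = 56.18


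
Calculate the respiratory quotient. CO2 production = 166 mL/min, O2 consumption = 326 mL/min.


RQ = VCO2 / VO2
RQ = 166 / 326
RQ = 0.5092


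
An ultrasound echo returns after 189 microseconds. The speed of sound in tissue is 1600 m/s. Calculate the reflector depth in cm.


depth = c * t / 2
t = 189 us = 1.8900e-04 s
depth = 1600 * 1.8900e-04 / 2
depth = 0.1512 m = 15.12 cm


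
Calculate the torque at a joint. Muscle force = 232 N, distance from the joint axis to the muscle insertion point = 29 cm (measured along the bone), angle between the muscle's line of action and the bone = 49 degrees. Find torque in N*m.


Torque = F * d * sin(theta)   (moment arm = d*sin(theta))
d = 29 cm = 0.29 m
Torque = 232 * 0.29 * sin(49)
Torque = 50.78 N*m


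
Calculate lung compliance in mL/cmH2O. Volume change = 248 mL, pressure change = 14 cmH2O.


C = dV / dP
C = 248 / 14
C = 17.71 mL/cmH2O


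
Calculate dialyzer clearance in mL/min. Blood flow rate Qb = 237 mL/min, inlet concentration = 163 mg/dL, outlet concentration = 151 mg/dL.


K = Qb * (Cb_in - Cb_out) / Cb_in
K = 237 * (163 - 151) / 163
K = 17.45 mL/min


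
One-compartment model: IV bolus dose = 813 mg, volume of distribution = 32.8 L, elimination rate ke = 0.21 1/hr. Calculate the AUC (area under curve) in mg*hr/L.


C0 = Dose/Vd = 813/32.8 = 24.7866 mg/L
AUC = C0/ke = 24.7866/0.21
AUC = 118 mg*hr/L


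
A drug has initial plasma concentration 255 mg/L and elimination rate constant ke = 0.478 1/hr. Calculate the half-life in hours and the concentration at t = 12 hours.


t_half = ln(2) / ke = 0.693147 / 0.478 = 1.45 hr
C(t) = C0 * exp(-ke*t) = 255 * exp(-0.478*12)
C(12) = 0.8231 mg/L


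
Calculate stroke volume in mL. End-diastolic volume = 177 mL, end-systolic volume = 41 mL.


SV = EDV - ESV
SV = 177 - 41
SV = 136 mL


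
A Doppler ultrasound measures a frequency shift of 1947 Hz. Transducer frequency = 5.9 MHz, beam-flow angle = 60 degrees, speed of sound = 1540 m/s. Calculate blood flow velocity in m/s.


v = fd * c / (2 * f0 * cos(theta))
v = 1947 * 1540 / (2 * 5.9000e+06 * cos(60))
v = 0.5082 m/s


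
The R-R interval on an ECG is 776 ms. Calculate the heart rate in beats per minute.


HR = 60 / RR_interval(s)
RR = 776 ms = 0.776 s
HR = 60 / 0.776 = 77.32 bpm


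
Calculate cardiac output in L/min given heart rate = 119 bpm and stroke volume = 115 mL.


CO = HR * SV
CO = 119 * 115 / 1000
CO = 13.69 L/min


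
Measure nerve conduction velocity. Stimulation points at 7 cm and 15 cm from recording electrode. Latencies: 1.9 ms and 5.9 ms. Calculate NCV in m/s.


Distance = (15 - 7) / 100 = 0.08 m
dt = (5.9 - 1.9) / 1000 = 0.004 s
NCV = dist / dt = 20 m/s


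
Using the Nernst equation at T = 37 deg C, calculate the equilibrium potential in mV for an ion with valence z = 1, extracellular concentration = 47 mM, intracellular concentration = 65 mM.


E = (RT/(zF)) * ln(C_out/C_in)
T = 37 + 273.15 = 310.15 K
E = (8.314 * 310.15 / (1 * 96485)) * ln(47/65)
E = -8.665 mV


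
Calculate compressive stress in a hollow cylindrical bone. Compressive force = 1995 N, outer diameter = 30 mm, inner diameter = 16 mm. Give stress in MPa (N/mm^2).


A = pi*(r_o^2 - r_i^2)
r_o = 15 mm, r_i = 8 mm
A = 505.796 mm^2
sigma = F/A = 1995 / 505.796
sigma = 3.944 MPa


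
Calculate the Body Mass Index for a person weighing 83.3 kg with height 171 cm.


BMI = weight / height^2
height = 171 cm = 1.71 m
BMI = 83.3 / 1.71^2
BMI = 28.49 kg/m^2


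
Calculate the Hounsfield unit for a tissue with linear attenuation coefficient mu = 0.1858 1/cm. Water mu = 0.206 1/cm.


HU = ((mu_tissue - mu_water) / mu_water) * 1000
HU = ((0.1858 - 0.206) / 0.206) * 1000
HU = -98.06


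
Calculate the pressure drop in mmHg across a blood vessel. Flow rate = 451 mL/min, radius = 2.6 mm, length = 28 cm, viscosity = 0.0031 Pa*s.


dP = 8*mu*L*Q / (pi*r^4)
Q = 451 mL/min = 7.51667e-06 m^3/s
dP = 363.573 Pa = 363.573 / 133.322 mmHg = 2.727 mmHg


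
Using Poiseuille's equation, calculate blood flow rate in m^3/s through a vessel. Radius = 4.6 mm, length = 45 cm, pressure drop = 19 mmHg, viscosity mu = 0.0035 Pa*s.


Q = pi*r^4*dP / (8*mu*L)
r = 0.0046 m, L = 0.45 m
dP = 19 mmHg = 2533.118 Pa
Q = 2.8279e-04 m^3/s


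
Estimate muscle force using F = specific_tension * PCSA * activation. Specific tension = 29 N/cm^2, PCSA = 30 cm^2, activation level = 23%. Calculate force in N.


F = sigma * PCSA * activation
F = 29 * 30 * 0.23
F = 200.1 N


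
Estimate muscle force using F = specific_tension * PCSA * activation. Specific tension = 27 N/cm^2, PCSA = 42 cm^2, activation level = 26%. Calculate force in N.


F = sigma * PCSA * activation
F = 27 * 42 * 0.26
F = 294.8 N


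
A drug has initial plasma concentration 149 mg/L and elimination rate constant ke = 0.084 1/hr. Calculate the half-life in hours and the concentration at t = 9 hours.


t_half = ln(2) / ke = 0.693147 / 0.084 = 8.252 hr
C(t) = C0 * exp(-ke*t) = 149 * exp(-0.084*9)
C(9) = 69.96 mg/L


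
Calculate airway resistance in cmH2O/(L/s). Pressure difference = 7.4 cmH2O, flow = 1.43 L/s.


R = dP / flow
R = 7.4 / 1.43
R = 5.175 cmH2O/(L/s)


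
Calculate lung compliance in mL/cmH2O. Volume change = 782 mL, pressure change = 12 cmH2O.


C = dV / dP
C = 782 / 12
C = 65.17 mL/cmH2O


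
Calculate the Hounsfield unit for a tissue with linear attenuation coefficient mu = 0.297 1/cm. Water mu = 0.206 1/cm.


HU = ((mu_tissue - mu_water) / mu_water) * 1000
HU = ((0.297 - 0.206) / 0.206) * 1000
HU = 441.7


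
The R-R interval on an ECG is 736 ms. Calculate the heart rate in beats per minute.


HR = 60 / RR_interval(s)
RR = 736 ms = 0.736 s
HR = 60 / 0.736 = 81.52 bpm


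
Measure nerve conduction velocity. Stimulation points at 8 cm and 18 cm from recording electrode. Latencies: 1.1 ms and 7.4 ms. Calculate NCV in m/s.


Distance = (18 - 8) / 100 = 0.1 m
dt = (7.4 - 1.1) / 1000 = 0.0063 s
NCV = dist / dt = 15.87 m/s


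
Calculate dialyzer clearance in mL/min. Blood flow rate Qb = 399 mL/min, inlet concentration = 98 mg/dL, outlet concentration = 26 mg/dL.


K = Qb * (Cb_in - Cb_out) / Cb_in
K = 399 * (98 - 26) / 98
K = 293.1 mL/min


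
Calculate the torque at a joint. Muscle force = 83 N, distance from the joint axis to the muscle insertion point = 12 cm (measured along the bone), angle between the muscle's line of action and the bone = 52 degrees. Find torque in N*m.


Torque = F * d * sin(theta)   (moment arm = d*sin(theta))
d = 12 cm = 0.12 m
Torque = 83 * 0.12 * sin(52)
Torque = 7.849 N*m


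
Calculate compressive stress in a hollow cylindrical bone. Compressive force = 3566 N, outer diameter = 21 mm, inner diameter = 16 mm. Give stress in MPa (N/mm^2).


A = pi*(r_o^2 - r_i^2)
r_o = 10.5 mm, r_i = 8 mm
A = 145.299 mm^2
sigma = F/A = 3566 / 145.299
sigma = 24.54 MPa


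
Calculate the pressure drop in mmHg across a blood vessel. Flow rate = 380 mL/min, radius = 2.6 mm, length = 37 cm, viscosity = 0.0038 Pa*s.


dP = 8*mu*L*Q / (pi*r^4)
Q = 380 mL/min = 6.33333e-06 m^3/s
dP = 496.208 Pa = 496.208 / 133.322 mmHg = 3.722 mmHg


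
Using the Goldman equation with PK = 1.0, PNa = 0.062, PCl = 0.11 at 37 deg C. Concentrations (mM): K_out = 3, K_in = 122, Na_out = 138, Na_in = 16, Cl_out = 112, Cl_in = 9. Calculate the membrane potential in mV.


Vm = (RT/F)*ln((PK*Ko + PNa*Nao + PCl*Cli)/(PK*Ki + PNa*Nai + PCl*Clo))
Numer = 12.546, Denom = 135.312
Vm = -63.56 mV


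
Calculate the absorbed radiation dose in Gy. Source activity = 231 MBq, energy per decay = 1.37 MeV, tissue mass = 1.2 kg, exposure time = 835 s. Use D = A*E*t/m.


A = 231 MBq = 2.3100e+08 Bq
E = 1.37 MeV = 2.19474e-13 J
D = A*E*t/m = 2.3100e+08*2.19474e-13*835/1.2
D = 0.03528 Gy


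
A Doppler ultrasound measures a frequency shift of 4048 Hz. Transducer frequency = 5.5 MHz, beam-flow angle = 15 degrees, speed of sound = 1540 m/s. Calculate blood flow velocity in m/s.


v = fd * c / (2 * f0 * cos(theta))
v = 4048 * 1540 / (2 * 5.5000e+06 * cos(15))
v = 0.5867 m/s


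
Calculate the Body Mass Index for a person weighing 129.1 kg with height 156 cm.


BMI = weight / height^2
height = 156 cm = 1.56 m
BMI = 129.1 / 1.56^2
BMI = 53.05 kg/m^2


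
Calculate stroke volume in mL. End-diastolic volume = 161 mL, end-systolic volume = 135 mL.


SV = EDV - ESV
SV = 161 - 135
SV = 26 mL


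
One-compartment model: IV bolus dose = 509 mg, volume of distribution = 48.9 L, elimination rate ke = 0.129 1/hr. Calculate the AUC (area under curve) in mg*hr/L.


C0 = Dose/Vd = 509/48.9 = 10.409 mg/L
AUC = C0/ke = 10.409/0.129
AUC = 80.69 mg*hr/L


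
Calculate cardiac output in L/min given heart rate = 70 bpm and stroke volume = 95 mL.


CO = HR * SV
CO = 70 * 95 / 1000
CO = 6.65 L/min


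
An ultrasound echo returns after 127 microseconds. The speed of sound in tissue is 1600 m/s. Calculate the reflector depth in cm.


depth = c * t / 2
t = 127 us = 1.2700e-04 s
depth = 1600 * 1.2700e-04 / 2
depth = 0.1016 m = 10.16 cm


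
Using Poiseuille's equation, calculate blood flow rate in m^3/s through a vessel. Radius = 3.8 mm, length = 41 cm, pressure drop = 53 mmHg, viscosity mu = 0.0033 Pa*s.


Q = pi*r^4*dP / (8*mu*L)
r = 0.0038 m, L = 0.41 m
dP = 53 mmHg = 7066.066 Pa
Q = 4.2764e-04 m^3/s


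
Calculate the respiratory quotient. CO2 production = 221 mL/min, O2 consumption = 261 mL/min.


RQ = VCO2 / VO2
RQ = 221 / 261
RQ = 0.8467


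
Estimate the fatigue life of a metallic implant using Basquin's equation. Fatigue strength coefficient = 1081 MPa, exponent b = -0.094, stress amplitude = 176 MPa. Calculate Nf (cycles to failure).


sigma_a = sigma_f' * (2Nf)^b
2Nf = (sigma_a/sigma_f')^(1/b)
2Nf = (176/1081)^(1/-0.094)
2Nf = 2.433934e+08
Nf = 1.2170e+08


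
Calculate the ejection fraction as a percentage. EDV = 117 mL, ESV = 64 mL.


SV = EDV - ESV = 117 - 64 = 53 mL
EF = SV/EDV * 100 = 53/117 * 100
EF = 45.3%


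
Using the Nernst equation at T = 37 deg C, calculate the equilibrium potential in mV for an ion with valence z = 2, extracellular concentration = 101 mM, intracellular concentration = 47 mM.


E = (RT/(zF)) * ln(C_out/C_in)
T = 37 + 273.15 = 310.15 K
E = (8.314 * 310.15 / (2 * 96485)) * ln(101/47)
E = 10.22 mV


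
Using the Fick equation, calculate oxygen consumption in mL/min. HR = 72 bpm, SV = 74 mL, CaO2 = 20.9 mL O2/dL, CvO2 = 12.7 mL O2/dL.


CO = HR*SV = 72*74/1000 = 5.328 L/min
a-v O2 diff = 20.9 - 12.7 = 8.2 mL/dL
VO2 = CO * (CaO2-CvO2) * 10 dL/L
VO2 = 5.328 * 8.2 * 10
VO2 = 436.9 mL/min


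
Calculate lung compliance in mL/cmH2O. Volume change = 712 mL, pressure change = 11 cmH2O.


C = dV / dP
C = 712 / 11
C = 64.73 mL/cmH2O


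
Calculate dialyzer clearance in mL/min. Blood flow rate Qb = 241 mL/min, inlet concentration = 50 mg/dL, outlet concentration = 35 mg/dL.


K = Qb * (Cb_in - Cb_out) / Cb_in
K = 241 * (50 - 35) / 50
K = 72.3 mL/min


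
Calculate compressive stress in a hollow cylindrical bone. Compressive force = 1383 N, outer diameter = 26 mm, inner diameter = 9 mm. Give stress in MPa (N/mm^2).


A = pi*(r_o^2 - r_i^2)
r_o = 13 mm, r_i = 4.5 mm
A = 467.312 mm^2
sigma = F/A = 1383 / 467.312
sigma = 2.959 MPa


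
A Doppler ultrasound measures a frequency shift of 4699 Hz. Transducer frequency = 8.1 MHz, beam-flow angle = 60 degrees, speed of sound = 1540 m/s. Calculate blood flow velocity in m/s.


v = fd * c / (2 * f0 * cos(theta))
v = 4699 * 1540 / (2 * 8.1000e+06 * cos(60))
v = 0.8934 m/s


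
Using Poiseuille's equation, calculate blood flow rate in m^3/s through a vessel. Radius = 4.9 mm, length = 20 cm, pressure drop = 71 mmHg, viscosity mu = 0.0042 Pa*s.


Q = pi*r^4*dP / (8*mu*L)
r = 0.0049 m, L = 0.2 m
dP = 71 mmHg = 9465.862 Pa
Q = 0.002551 m^3/s


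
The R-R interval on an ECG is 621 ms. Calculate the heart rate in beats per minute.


HR = 60 / RR_interval(s)
RR = 621 ms = 0.621 s
HR = 60 / 0.621 = 96.62 bpm


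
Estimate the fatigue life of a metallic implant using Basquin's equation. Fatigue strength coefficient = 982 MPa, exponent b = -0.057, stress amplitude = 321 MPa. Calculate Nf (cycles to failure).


sigma_a = sigma_f' * (2Nf)^b
2Nf = (sigma_a/sigma_f')^(1/b)
2Nf = (321/982)^(1/-0.057)
2Nf = 3.3068272e+08
Nf = 1.6534e+08


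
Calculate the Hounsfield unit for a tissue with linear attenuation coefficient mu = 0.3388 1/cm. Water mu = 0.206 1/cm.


HU = ((mu_tissue - mu_water) / mu_water) * 1000
HU = ((0.3388 - 0.206) / 0.206) * 1000
HU = 644.7


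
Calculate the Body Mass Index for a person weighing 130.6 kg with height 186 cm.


BMI = weight / height^2
height = 186 cm = 1.86 m
BMI = 130.6 / 1.86^2
BMI = 37.75 kg/m^2


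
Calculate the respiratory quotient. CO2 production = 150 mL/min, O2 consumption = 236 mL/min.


RQ = VCO2 / VO2
RQ = 150 / 236
RQ = 0.6356
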